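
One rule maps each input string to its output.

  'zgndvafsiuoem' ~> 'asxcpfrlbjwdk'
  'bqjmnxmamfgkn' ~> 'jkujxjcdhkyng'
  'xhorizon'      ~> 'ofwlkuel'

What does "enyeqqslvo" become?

bnnpislbkv

What's happening: shift every letter 3 places backward in the alphabet (wrapping around), then move the first 3 characters to the end (rotate left by 3).
For "enyeqqslvo", step one produces "bkvbnnpisl"; step two turns that into "bnnpislbkv".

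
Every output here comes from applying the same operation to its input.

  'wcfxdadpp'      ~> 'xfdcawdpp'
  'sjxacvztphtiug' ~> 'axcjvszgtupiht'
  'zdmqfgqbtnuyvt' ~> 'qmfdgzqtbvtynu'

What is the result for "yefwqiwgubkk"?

In each case the input is transformed by: move the first 3 characters to the end (rotate left by 3), then take characters alternately from the front and the back (1st, last, 2nd, 2nd-last, ...).
Working it through for "yefwqiwgubkk": intermediate "wqiwgubkkyef", final "wfqeiywkgkub".

wfqeiywkgkub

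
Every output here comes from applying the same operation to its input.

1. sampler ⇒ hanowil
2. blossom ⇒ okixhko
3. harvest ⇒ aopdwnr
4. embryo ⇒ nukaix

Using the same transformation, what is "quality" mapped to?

The pattern: shift every letter 4 places backward in the alphabet (wrapping around), then move the last 3 characters to the front (rotate right by 3).
Applying both steps to "quality": "mqwhepu", then "epumqwh".

epumqwh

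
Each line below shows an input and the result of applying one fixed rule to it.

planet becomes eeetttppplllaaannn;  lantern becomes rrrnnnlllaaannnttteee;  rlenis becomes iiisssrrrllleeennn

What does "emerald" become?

llldddeeemmmeeerrraaa

Looking at the pairs, the operation is to move the last 2 characters to the front (rotate right by 2), then repeat every character 3 times.
"emerald" → "ldemera" → "llldddeeemmmeeerrraaa".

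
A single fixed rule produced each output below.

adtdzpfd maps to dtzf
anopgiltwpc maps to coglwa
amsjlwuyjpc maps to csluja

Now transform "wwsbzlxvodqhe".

eszxoqw

Rule — swap the first and last characters, then keep every other character starting from the first (positions 1st, 3rd, 5th, ...).
"wwsbzlxvodqhe" → "ewsbzlxvodqhw" → "eszxoqw".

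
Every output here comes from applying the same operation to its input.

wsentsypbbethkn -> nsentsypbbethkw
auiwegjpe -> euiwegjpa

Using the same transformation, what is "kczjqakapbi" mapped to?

Rule — swap the first and last characters.
For "kczjqakapbi" the result is "iczjqakapbk".

iczjqakapbk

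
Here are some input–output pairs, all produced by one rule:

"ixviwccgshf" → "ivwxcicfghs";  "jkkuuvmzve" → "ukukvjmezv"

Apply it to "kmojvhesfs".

jovmhkessf

Rule — move the first 3 characters to the end (rotate left by 3), then take characters alternately from the front and the back (1st, last, 2nd, 2nd-last, ...).
Applying both steps to "kmojvhesfs": "jvhesfskmo", then "jovmhkessf".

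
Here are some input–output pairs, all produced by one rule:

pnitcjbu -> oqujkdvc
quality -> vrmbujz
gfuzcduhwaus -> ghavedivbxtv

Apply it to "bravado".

scwbebp

What's happening: shift every letter 1 place forward in the alphabet (wrapping around), then swap each adjacent pair of characters (1↔2, 3↔4, ...).
So "bravado" becomes "scwbebp".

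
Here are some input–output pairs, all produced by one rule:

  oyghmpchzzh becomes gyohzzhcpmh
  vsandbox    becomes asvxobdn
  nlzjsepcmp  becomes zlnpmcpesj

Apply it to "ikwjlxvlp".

What's happening: reverse the string, then move the last 3 characters to the front (rotate right by 3).
Doing the same to "ikwjlxvlp": "wkiplvxlj".
(Check on "nlzjsepcmp": → "pmcpesjzln" → "zlnpmcpesj" ✓)

wkiplvxlj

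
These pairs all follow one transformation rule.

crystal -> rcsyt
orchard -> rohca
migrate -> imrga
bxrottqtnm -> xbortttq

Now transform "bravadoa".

rbvada

What's happening: delete the last 2 characters, then swap each adjacent pair of characters (1↔2, 3↔4, ...).
On "bravadoa": the first step gives "bravad", and the second then gives "rbvada".
(Check on "crystal": → "cryst" → "rcsyt" ✓)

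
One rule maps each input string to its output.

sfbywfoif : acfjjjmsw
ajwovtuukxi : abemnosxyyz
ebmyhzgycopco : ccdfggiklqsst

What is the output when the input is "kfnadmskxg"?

Rule — shift every letter 4 places forward in the alphabet (wrapping around), then sort the characters into alphabetical order.
Starting from "kfnadmskxg": after the first operation, "ojrehqwobk"; after the second, "behjkooqrw".

behjkooqrw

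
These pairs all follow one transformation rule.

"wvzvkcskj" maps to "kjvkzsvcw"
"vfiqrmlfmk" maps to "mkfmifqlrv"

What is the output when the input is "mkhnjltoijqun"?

tnkuhqnjjilom

Each output is the input with this applied: take characters alternately from the front and the back (1st, last, 2nd, 2nd-last, ...), then swap the first and last characters.
Starting from "mkhnjltoijqun": after the first operation, "mnkuhqnjjilot"; after the second, "tnkuhqnjjilom".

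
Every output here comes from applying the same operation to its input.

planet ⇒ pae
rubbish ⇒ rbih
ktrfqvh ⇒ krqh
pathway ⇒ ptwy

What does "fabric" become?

fbi

The pattern: keep every other character starting from the first (positions 1st, 3rd, 5th, ...).
"fabric" → "fbi".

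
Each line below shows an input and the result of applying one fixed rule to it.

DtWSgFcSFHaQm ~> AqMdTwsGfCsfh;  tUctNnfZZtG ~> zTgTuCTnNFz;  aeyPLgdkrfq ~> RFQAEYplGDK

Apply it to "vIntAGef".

gEFViNTa

The pattern: move the last 3 characters to the front (rotate right by 3), then flip the case of every letter.
Working it through for "vIntAGef": intermediate "GefvIntA", final "gEFViNTa".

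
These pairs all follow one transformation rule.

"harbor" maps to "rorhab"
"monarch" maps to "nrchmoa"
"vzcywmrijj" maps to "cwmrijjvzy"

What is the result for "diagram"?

The transformation: move the first 3 characters to the end (rotate left by 3), then swap the first and last characters.
Working it through for "diagram": intermediate "gramdia", final "aramdig".

aramdig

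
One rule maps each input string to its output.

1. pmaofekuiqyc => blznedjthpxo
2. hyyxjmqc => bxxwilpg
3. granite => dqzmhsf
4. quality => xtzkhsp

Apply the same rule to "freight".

The transformation: shift every letter 1 place backward in the alphabet (wrapping around), then swap the first and last characters.
"freight" → "eqdhfgs" → "sqdhfge".

sqdhfge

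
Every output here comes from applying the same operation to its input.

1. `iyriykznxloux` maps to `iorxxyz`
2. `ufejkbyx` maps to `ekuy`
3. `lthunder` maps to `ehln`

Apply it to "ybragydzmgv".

dgmrvy

In each case the input is transformed by: keep every other character starting from the first (positions 1st, 3rd, 5th, ...), then sort the characters into alphabetical order.
"ybragydzmgv" → "dgmrvy".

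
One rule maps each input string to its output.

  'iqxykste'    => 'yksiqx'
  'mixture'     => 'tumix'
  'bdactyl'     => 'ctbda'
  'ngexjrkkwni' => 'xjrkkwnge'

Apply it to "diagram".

The transformation: delete the last 2 characters, then move the first 3 characters to the end (rotate left by 3).
On "diagram" that produces "grdia".

grdia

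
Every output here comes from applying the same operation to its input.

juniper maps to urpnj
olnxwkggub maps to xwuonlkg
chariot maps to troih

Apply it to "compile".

pomli

Rule — sort the characters into reverse alphabetical order, then delete the last 2 characters.
Working it through for "compile": intermediate "pomliec", final "pomli".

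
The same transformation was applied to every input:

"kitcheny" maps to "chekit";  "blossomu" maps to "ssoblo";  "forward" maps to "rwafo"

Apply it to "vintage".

The transformation: delete the last 2 characters, then move the last 3 characters to the front (rotate right by 3).
Working it through for "vintage": intermediate "vinta", final "ntavi".
(Check on "kitcheny": → "kitche" → "chekit" ✓)

ntavi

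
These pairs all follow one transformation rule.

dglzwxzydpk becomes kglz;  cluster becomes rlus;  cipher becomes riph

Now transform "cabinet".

tabi

In each case the input is transformed by: swap the first and last characters, then keep only the first 4 characters.
Starting from "cabinet": after the first operation, "tabinec"; after the second, "tabi".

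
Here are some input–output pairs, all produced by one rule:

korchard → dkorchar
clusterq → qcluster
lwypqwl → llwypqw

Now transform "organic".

In each case the input is transformed by: move the last character to the front.
Applying that to "organic" gives "corgani".

corgani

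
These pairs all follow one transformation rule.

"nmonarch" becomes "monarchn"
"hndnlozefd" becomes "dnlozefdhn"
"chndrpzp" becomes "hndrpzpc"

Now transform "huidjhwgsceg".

Each output is the input with this applied: swap the front and back halves of the string, then move the last 3 characters to the front (rotate right by 3).
"huidjhwgsceg" → "wgsceghuidjh" → "djhwgsceghui".

djhwgsceghui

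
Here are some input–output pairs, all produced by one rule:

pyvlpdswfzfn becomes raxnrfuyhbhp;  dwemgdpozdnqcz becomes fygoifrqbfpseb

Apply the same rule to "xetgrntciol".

Each output is the input with this applied: shift every letter 2 places forward in the alphabet (wrapping around).
So "xetgrntciol" becomes "zgvitpvekqn".

zgvitpvekqn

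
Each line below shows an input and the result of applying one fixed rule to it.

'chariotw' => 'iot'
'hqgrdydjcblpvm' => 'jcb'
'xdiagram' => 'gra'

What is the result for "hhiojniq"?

jni

Rule — swap the front and back halves of the string, then keep only the first 3 characters.
"hhiojniq" → "jniqhhio" → "jni".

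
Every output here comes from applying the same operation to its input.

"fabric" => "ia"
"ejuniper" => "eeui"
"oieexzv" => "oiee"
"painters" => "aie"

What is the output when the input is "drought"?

The pattern: move the last 2 characters to the front (rotate right by 2), then keep only the vowels.
Starting from "drought": after the first operation, "htdroug"; after the second, "ou".

ou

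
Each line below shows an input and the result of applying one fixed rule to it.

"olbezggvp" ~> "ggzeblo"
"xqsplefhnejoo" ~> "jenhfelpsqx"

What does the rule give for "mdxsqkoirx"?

The transformation: reverse the string, then delete the first 2 characters.
Starting from "mdxsqkoirx": after the first operation, "xriokqsxdm"; after the second, "iokqsxdm".

iokqsxdm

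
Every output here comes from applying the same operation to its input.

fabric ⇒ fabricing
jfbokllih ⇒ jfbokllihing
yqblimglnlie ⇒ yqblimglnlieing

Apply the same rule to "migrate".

migrateing

In each case the input is transformed by: append "ing".
Doing the same to "migrate": "migrateing".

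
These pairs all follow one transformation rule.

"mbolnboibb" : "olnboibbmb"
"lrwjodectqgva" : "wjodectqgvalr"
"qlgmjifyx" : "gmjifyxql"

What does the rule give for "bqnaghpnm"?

The transformation: move the first 2 characters to the end (rotate left by 2).
For "bqnaghpnm" the result is "naghpnmbq".

naghpnmbq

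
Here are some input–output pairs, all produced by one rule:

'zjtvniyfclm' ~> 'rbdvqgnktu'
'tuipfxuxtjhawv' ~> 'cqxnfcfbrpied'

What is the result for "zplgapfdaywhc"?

Each output is the input with this applied: shift every letter 8 places forward in the alphabet (wrapping around), then delete the first character.
"zplgapfdaywhc" → "xtoixnligepk".
(Check on "tuipfxuxtjhawv": → "bcqxnfcfbrpied" → "cqxnfcfbrpied" ✓)

xtoixnligepk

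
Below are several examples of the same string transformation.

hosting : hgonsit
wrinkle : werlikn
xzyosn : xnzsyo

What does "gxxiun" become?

gnxuxi

What's happening: take characters alternately from the front and the back (1st, last, 2nd, 2nd-last, ...).
"gxxiun" → "gnxuxi".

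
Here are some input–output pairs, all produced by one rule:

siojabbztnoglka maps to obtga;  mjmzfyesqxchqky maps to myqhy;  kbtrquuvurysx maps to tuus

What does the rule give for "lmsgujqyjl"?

sjj

What's happening: keep one character in every 3, starting at position 3 (positions 3rd, 6th, 9th, ...).
So "lmsgujqyjl" becomes "sjj".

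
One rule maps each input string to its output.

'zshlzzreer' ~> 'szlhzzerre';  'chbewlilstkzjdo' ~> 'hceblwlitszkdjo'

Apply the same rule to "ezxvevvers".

zevxveevsr

Looking at the pairs, the operation is to swap each adjacent pair of characters (1↔2, 3↔4, ...).
So "ezxvevvers" becomes "zevxveevsr".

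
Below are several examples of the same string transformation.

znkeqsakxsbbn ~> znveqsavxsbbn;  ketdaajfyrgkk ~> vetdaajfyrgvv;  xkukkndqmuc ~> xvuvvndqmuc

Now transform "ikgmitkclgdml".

In each case the input is transformed by: replace every "k" with "v".
On "ikgmitkclgdml" that produces "ivgmitvclgdml".

ivgmitvclgdml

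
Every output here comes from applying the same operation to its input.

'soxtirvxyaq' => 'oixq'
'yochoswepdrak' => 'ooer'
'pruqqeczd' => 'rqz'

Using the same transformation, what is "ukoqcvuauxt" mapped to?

The pattern: keep one character in every 3, starting at position 2 (positions 2nd, 5th, 8th, ...).
Doing the same to "ukoqcvuauxt": "kcat".

kcat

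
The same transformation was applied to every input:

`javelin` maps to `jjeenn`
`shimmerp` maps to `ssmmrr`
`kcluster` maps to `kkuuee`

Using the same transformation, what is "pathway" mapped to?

Rule — keep one character in every 3, starting at position 1 (positions 1st, 4th, 7th, ...), then double every character.
"pathway" → "phy" → "pphhyy".

pphhyy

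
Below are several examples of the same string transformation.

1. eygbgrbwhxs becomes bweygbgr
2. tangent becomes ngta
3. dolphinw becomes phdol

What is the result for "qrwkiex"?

wkqr

The rule is to delete the last 3 characters, then move the last 2 characters to the front (rotate right by 2).
Starting from "qrwkiex": after the first operation, "qrwk"; after the second, "wkqr".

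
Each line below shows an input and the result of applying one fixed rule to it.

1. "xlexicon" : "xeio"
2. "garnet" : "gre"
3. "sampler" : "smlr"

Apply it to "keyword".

The rule is to keep every other character starting from the first (positions 1st, 3rd, 5th, ...).
Doing the same to "keyword": "kyod".

kyod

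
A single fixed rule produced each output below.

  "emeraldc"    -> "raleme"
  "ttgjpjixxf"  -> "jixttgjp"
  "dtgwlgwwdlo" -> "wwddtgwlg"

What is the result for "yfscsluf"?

Looking at the pairs, the operation is to delete the last 2 characters, then move the last 3 characters to the front (rotate right by 3).
For "yfscsluf", step one produces "yfscsl"; step two turns that into "cslyfs".

cslyfs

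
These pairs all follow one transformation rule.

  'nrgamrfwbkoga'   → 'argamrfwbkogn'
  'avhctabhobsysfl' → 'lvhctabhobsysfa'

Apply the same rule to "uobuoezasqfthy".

The rule is to swap the first and last characters.
"uobuoezasqfthy" → "yobuoezasqfthu".

yobuoezasqfthu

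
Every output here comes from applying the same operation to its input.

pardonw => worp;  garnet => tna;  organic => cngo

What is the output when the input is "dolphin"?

Each output is the input with this applied: reverse the string, then keep every other character starting from the first (positions 1st, 3rd, 5th, ...).
Starting from "dolphin": after the first operation, "nihplod"; after the second, "nhld".

nhld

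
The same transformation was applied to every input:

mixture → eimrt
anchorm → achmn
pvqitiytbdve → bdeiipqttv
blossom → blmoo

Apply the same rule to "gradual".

In each case the input is transformed by: sort the characters into alphabetical order, then delete the last 2 characters.
For "gradual", step one produces "aadglru"; step two turns that into "aadgl".

aadgl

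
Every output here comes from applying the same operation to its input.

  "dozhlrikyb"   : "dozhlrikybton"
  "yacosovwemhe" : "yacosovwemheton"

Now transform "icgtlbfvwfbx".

Each output is the input with this applied: append "ton".
On "icgtlbfvwfbx" that produces "icgtlbfvwfbxton".

icgtlbfvwfbxton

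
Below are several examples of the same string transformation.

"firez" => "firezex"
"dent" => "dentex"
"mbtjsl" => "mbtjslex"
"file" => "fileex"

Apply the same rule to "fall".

The transformation: append "ex".
On "fall" that produces "fallex".

fallex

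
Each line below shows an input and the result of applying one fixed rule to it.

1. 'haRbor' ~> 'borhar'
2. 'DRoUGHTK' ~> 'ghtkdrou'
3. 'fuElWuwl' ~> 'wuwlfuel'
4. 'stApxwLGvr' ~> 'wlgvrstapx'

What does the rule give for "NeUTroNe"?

What's happening: swap the front and back halves of the string, then convert every letter to lowercase.
"NeUTroNe" → "roNeNeUT" → "roneneut".

roneneut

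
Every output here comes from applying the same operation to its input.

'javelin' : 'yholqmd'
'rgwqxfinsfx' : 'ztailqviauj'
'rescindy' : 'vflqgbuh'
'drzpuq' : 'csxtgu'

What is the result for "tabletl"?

eohwowd

The rule is to shift every letter 3 places forward in the alphabet (wrapping around), then move the first 2 characters to the end (rotate left by 2).
For "tabletl", step one produces "wdeohwo"; step two turns that into "eohwowd".
(Check on "javelin": → "mdyholq" → "yholqmd" ✓)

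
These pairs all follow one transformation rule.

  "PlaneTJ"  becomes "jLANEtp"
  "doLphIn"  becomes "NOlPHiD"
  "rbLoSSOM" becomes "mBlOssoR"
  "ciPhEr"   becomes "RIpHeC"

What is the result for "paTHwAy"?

YAthWaP

What's happening: flip the case of every letter, then swap the first and last characters.
So "paTHwAy" becomes "YAthWaP".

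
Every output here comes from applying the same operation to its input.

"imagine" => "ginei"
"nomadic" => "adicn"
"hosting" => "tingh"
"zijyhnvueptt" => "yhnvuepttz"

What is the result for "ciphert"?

Rule — move the first 3 characters to the end (rotate left by 3), then delete the last 2 characters.
Applying both steps to "ciphert": "hertcip", then "hertc".

hertc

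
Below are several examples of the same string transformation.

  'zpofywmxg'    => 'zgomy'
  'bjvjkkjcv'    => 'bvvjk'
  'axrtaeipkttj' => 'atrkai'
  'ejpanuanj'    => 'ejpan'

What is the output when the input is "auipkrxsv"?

avixk

Looking at the pairs, the operation is to keep every other character starting from the first (positions 1st, 3rd, 5th, ...), then take characters alternately from the front and the back (1st, last, 2nd, 2nd-last, ...).
"auipkrxsv" → "aikxv" → "avixk".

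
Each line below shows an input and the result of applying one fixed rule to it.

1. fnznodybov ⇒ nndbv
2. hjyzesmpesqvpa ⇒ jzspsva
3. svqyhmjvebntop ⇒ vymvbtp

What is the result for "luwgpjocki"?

The pattern: keep every other character starting from the second (positions 2nd, 4th, 6th, ...).
Doing the same to "luwgpjocki": "ugjci".

ugjci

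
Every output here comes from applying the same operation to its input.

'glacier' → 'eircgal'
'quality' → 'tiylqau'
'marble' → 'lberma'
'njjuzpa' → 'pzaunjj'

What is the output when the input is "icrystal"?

In each case the input is transformed by: move the last 2 characters to the front (rotate right by 2), then take characters alternately from the front and the back (1st, last, 2nd, 2nd-last, ...).
For "icrystal", step one produces "alicryst"; step two turns that into "atlsiycr".

atlsiycr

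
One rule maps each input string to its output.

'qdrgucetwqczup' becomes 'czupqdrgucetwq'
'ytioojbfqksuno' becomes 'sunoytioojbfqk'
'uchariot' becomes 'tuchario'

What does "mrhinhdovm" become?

The pattern: swap the front and back halves of the string, then move the first 3 characters to the end (rotate left by 3).
Working it through for "mrhinhdovm": intermediate "hdovmmrhin", final "vmmrhinhdo".

vmmrhinhdo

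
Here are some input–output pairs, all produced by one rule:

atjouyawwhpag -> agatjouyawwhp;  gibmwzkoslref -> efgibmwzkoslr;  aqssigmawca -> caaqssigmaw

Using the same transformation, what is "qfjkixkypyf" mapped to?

yfqfjkixkyp

What's happening: move the last 2 characters to the front (rotate right by 2).
On "qfjkixkypyf" that produces "yfqfjkixkyp".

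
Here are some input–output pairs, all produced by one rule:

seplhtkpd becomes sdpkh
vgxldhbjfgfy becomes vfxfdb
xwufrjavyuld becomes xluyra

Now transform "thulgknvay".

The transformation: keep every other character starting from the first (positions 1st, 3rd, 5th, ...), then take characters alternately from the front and the back (1st, last, 2nd, 2nd-last, ...).
"thulgknvay" → "taung".

taung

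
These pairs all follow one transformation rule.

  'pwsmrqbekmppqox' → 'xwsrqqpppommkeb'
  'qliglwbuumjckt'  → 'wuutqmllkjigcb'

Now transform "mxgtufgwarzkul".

The rule is to sort the characters into reverse alphabetical order.
For "mxgtufgwarzkul" the result is "zxwuutrmlkggfa".

zxwuutrmlkggfa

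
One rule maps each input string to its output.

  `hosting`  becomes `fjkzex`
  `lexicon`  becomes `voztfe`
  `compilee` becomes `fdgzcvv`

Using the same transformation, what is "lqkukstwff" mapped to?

The pattern: shift every letter 9 places backward in the alphabet (wrapping around), then delete the first character.
On "lqkukstwff": the first step gives "chblbjknww", and the second then gives "hblbjknww".
(Check on "hosting": → "yfjkzex" → "fjkzex" ✓)

hblbjknww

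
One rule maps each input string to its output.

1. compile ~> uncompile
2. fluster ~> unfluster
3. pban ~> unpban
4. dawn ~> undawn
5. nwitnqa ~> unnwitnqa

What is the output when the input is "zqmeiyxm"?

The pattern: prepend "un".
For "zqmeiyxm" the result is "unzqmeiyxm".

unzqmeiyxm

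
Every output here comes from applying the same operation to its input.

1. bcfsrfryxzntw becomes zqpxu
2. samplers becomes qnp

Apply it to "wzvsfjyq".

The transformation: keep one character in every 3, starting at position 1 (positions 1st, 4th, 7th, ...), then shift every letter 2 places backward in the alphabet (wrapping around).
On "wzvsfjyq": the first step gives "wsy", and the second then gives "uqw".

uqw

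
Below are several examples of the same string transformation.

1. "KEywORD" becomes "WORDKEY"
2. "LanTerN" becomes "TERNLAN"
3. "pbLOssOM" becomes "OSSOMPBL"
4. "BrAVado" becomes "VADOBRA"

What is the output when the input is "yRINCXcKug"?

NCXCKUGYRI

Each output is the input with this applied: move the first 3 characters to the end (rotate left by 3), then convert every letter to uppercase.
On "yRINCXcKug": the first step gives "NCXcKugyRI", and the second then gives "NCXCKUGYRI".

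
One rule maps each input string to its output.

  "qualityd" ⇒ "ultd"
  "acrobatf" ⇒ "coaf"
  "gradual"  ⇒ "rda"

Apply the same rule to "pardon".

Rule — keep every other character starting from the second (positions 2nd, 4th, 6th, ...).
"pardon" → "adn".

adn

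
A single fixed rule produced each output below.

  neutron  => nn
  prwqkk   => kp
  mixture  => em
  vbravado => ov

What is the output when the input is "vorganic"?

The pattern: move the first character to the end, then keep only the last 2 characters.
"vorganic" → "cv".

cv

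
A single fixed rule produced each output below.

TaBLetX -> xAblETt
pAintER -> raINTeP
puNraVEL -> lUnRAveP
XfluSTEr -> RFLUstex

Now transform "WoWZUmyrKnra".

The pattern: flip the case of every letter, then swap the first and last characters.
"WoWZUmyrKnra" → "AOwzuMYRkNRw".

AOwzuMYRkNRw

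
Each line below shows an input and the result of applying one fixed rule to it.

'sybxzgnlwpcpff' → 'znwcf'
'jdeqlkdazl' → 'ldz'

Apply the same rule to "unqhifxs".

ix

The pattern: delete the first 3 characters, then keep every other character starting from the second (positions 2nd, 4th, 6th, ...).
Doing the same to "unqhifxs": "ix".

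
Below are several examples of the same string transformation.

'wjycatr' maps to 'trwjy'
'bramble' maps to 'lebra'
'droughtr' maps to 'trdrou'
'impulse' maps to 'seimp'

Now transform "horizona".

What's happening: move the last 2 characters to the front (rotate right by 2), then delete the last 2 characters.
On "horizona": the first step gives "nahorizo", and the second then gives "nahori".

nahori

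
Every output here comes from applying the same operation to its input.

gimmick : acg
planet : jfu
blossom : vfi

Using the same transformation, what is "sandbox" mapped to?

muh

Each output is the input with this applied: shift every letter 6 places backward in the alphabet (wrapping around), then keep only the first 3 characters.
Working it through for "sandbox": intermediate "muhxvir", final "muh".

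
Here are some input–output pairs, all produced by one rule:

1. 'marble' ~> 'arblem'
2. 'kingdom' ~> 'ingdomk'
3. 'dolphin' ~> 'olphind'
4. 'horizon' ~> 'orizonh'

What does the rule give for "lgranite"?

granitel

The transformation: move the first character to the end.
So "lgranite" becomes "granitel".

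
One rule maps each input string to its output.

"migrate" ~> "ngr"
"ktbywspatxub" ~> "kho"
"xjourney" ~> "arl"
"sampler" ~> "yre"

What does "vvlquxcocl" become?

The pattern: shift every letter 13 places forward in the alphabet (wrapping around) — i.e. ROT13, then keep only the last 3 characters.
Applying both steps to "vvlquxcocl": "iiydhkpbpy", then "bpy".

bpy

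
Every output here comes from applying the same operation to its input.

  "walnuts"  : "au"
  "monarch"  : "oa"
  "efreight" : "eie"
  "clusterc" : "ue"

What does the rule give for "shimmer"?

The rule is to move the first character to the end, then keep only the vowels.
For "shimmer", step one produces "himmers"; step two turns that into "ie".

ie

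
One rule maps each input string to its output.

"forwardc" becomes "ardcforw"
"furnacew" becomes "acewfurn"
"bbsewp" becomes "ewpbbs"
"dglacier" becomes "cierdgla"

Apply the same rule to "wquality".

The transformation: swap the front and back halves of the string.
Doing the same to "wquality": "litywqua".

litywqua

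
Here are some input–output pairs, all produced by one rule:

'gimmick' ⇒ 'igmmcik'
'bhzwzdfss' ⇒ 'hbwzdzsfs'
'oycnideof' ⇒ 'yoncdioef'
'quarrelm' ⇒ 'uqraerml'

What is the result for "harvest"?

ahvrset

Each output is the input with this applied: swap each adjacent pair of characters (1↔2, 3↔4, ...).
"harvest" → "ahvrset".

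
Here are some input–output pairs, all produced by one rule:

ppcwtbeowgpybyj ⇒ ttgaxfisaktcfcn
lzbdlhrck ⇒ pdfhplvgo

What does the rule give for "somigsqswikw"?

wsqmkwuwamoa

Each output is the input with this applied: shift every letter 4 places forward in the alphabet (wrapping around).
"somigsqswikw" → "wsqmkwuwamoa".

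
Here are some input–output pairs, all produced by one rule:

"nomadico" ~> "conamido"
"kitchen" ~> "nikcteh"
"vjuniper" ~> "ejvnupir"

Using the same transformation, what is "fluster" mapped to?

rlfsuet

The transformation: swap each adjacent pair of characters (1↔2, 3↔4, ...), then move the last character to the front.
For "fluster", step one produces "lfsuetr"; step two turns that into "rlfsuet".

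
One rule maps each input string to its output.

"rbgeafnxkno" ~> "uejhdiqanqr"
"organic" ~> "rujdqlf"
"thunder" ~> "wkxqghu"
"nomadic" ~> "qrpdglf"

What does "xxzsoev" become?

Each output is the input with this applied: shift every letter 3 places forward in the alphabet (wrapping around).
For "xxzsoev" the result is "aacvrhy".

aacvrhy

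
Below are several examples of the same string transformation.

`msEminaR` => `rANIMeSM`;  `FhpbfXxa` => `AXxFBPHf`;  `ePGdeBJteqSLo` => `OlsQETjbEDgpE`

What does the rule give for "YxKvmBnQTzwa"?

AWZtqNbMVkXy

Rule — reverse the string, then flip the case of every letter.
"YxKvmBnQTzwa" → "awzTQnBmvKxY" → "AWZtqNbMVkXy".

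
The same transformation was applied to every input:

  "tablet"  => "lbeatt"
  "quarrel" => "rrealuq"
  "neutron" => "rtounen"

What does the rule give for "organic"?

naigcro

The rule is to move the last 3 characters to the front (rotate right by 3), then take characters alternately from the front and the back (1st, last, 2nd, 2nd-last, ...).
Starting from "organic": after the first operation, "nicorga"; after the second, "naigcro".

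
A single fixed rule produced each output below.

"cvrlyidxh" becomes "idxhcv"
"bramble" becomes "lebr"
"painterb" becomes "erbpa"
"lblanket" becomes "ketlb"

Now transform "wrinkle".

Each output is the input with this applied: move the first 2 characters to the end (rotate left by 2), then delete the first 3 characters.
Working it through for "wrinkle": intermediate "inklewr", final "lewr".

lewr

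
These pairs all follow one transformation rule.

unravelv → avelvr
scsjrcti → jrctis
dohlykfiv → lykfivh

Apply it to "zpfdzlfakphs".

The rule is to delete the first 2 characters, then move the first character to the end.
"zpfdzlfakphs" → "dzlfakphsf".

dzlfakphsf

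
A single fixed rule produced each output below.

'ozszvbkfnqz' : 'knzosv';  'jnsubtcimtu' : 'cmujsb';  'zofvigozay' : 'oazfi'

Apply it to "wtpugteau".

euwpg

The pattern: keep every other character starting from the first (positions 1st, 3rd, 5th, ...), then move the first 3 characters to the end (rotate left by 3).
"wtpugteau" → "wpgeu" → "euwpg".
(Check on "zofvigozay": → "zfioa" → "oazfi" ✓)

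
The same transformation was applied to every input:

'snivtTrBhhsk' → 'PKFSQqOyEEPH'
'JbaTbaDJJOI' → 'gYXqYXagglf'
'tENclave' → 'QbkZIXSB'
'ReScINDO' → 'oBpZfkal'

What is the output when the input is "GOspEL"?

Each output is the input with this applied: shift every letter 3 places backward in the alphabet (wrapping around), then flip the case of every letter.
On "GOspEL": the first step gives "DLpmBI", and the second then gives "dlPMbi".

dlPMbi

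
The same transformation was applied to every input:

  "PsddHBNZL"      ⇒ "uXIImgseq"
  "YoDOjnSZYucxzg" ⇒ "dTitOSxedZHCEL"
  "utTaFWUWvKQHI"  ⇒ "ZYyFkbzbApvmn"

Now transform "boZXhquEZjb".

The transformation: shift every letter 5 places forward in the alphabet (wrapping around), then flip the case of every letter.
Starting from "boZXhquEZjb": after the first operation, "gtECmvzJEog"; after the second, "GTecMVZjeOG".

GTecMVZjeOG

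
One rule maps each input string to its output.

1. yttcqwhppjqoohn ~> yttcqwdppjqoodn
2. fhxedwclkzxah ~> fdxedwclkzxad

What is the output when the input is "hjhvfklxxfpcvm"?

djdvfklxxfpcvm

In each case the input is transformed by: replace every "h" with "d".
So "hjhvfklxxfpcvm" becomes "djdvfklxxfpcvm".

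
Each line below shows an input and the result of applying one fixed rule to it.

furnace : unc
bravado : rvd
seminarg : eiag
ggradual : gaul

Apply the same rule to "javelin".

aei

Each output is the input with this applied: keep every other character starting from the second (positions 2nd, 4th, 6th, ...).
So "javelin" becomes "aei".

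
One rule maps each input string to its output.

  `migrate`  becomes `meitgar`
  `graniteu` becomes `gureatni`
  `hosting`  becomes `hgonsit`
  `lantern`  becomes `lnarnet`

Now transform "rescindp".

rpedsnci

What's happening: take characters alternately from the front and the back (1st, last, 2nd, 2nd-last, ...).
For "rescindp" the result is "rpedsnci".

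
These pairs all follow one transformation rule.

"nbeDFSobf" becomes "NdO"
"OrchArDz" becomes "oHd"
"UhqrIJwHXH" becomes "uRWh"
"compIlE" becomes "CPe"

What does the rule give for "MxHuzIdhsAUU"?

mUDa

Looking at the pairs, the operation is to keep one character in every 3, starting at position 1 (positions 1st, 4th, 7th, ...), then flip the case of every letter.
For "MxHuzIdhsAUU" the result is "mUDa".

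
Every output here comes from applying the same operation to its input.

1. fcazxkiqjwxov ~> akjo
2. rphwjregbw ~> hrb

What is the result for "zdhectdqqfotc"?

htqt

In each case the input is transformed by: keep one character in every 3, starting at position 3 (positions 3rd, 6th, 9th, ...).
For "zdhectdqqfotc" the result is "htqt".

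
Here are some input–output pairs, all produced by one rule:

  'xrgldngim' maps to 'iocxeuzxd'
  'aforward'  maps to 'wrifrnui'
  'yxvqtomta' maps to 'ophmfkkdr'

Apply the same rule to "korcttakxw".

Rule — shift every letter 9 places backward in the alphabet (wrapping around), then swap each adjacent pair of characters (1↔2, 3↔4, ...).
Applying that to "korcttakxw" gives "fbtikkbrno".

fbtikkbrno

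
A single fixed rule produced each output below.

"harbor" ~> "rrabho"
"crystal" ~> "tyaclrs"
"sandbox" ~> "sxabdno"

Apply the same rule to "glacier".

What's happening: sort the characters into alphabetical order, then move the last 2 characters to the front (rotate right by 2).
On "glacier": the first step gives "acegilr", and the second then gives "lracegi".
(Check on "crystal": → "aclrsty" → "tyaclrs" ✓)

lracegi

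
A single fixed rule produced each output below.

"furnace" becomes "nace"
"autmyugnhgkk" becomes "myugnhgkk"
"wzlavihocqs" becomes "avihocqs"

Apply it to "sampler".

pler

Each output is the input with this applied: delete the first 3 characters.
So "sampler" becomes "pler".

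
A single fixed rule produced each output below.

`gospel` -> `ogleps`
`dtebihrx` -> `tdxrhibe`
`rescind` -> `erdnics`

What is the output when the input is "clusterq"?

lcqretsu

The transformation: move the first 2 characters to the end (rotate left by 2), then reverse the string.
Doing the same to "clusterq": "lcqretsu".
(Check on "dtebihrx": → "ebihrxdt" → "tdxrhibe" ✓)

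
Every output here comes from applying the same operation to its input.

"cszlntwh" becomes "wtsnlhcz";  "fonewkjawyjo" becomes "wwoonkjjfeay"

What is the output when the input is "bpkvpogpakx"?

Looking at the pairs, the operation is to sort the characters into reverse alphabetical order, then move the first character to the end.
Working it through for "bpkvpogpakx": intermediate "xvpppokkgba", final "vpppokkgbax".

vpppokkgbax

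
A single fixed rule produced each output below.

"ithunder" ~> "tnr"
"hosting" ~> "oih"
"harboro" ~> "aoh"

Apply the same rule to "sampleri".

ali

The rule is to move the first character to the end, then keep one character in every 3, starting at position 1 (positions 1st, 4th, 7th, ...).
For "sampleri", step one produces "ampleris"; step two turns that into "ali".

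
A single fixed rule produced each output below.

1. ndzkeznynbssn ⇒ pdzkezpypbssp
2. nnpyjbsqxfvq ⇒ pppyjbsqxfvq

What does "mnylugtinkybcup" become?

The transformation: replace every "n" with "p".
On "mnylugtinkybcup" that produces "mpylugtipkybcup".

mpylugtipkybcup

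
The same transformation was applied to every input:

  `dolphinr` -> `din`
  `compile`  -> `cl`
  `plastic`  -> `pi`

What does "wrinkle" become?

The transformation: swap each adjacent pair of characters (1↔2, 3↔4, ...), then keep one character in every 3, starting at position 2 (positions 2nd, 5th, 8th, ...).
For "wrinkle" the result is "wl".

wl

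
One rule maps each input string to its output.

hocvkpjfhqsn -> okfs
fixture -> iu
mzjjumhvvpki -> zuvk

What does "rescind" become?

ei

The transformation: keep one character in every 3, starting at position 2 (positions 2nd, 5th, 8th, ...).
Applying that to "rescind" gives "ei".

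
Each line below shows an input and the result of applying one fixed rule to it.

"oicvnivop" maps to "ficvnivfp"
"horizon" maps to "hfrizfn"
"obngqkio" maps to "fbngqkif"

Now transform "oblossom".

Looking at the pairs, the operation is to replace every "o" with "f".
Applying that to "oblossom" gives "fblfssfm".

fblfssfm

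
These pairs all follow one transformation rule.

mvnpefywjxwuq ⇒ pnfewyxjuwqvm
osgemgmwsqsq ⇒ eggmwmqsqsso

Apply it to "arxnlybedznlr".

The rule is to swap each adjacent pair of characters (1↔2, 3↔4, ...), then move the first 2 characters to the end (rotate left by 2).
Working it through for "arxnlybedznlr": intermediate "ranxylebzdlnr", final "nxylebzdlnrra".

nxylebzdlnrra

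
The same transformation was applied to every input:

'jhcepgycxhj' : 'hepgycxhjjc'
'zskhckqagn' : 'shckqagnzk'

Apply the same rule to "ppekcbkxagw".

What's happening: move the first 2 characters to the end (rotate left by 2), then swap the first and last characters.
Starting from "ppekcbkxagw": after the first operation, "ekcbkxagwpp"; after the second, "pkcbkxagwpe".
(Check on "jhcepgycxhj": → "cepgycxhjjh" → "hepgycxhjjc" ✓)

pkcbkxagwpe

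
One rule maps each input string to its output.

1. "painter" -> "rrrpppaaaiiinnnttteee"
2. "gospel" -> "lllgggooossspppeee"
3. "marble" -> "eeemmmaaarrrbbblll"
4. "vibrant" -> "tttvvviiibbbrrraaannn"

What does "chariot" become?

Each output is the input with this applied: move the last character to the front, then repeat every character 3 times.
Applying both steps to "chariot": "tchario", then "tttccchhhaaarrriiiooo".
(Check on "marble": → "emarbl" → "eeemmmaaarrrbbblll" ✓)

tttccchhhaaarrriiiooo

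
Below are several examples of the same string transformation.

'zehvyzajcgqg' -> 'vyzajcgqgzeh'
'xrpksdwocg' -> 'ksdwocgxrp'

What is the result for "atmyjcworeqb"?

yjcworeqbatm

What's happening: move the first 3 characters to the end (rotate left by 3).
Applying that to "atmyjcworeqb" gives "yjcworeqbatm".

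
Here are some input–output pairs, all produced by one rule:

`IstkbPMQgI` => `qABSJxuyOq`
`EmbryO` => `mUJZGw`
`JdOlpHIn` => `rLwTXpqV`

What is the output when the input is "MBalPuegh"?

In each case the input is transformed by: flip the case of every letter, then shift every letter 8 places forward in the alphabet (wrapping around).
"MBalPuegh" → "ujITxCMOP".

ujITxCMOP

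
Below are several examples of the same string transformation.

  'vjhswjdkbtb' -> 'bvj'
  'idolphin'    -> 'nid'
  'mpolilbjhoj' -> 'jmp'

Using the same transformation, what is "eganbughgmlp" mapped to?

peg

What's happening: move the first 2 characters to the end (rotate left by 2), then keep only the last 3 characters.
Starting from "eganbughgmlp": after the first operation, "anbughgmlpeg"; after the second, "peg".
(Check on "idolphin": → "olphinid" → "nid" ✓)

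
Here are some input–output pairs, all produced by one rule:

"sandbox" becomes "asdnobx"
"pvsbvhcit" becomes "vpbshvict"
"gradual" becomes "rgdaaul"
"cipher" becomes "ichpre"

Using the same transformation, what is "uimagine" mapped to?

The pattern: swap each adjacent pair of characters (1↔2, 3↔4, ...).
"uimagine" → "iuamigen".

iuamigen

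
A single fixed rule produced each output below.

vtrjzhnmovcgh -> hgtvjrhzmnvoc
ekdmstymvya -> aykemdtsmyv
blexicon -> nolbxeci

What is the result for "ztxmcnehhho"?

Rule — move the last 2 characters to the front (rotate right by 2), then swap each adjacent pair of characters (1↔2, 3↔4, ...).
On "ztxmcnehhho" that produces "ohtzmxncheh".

ohtzmxncheh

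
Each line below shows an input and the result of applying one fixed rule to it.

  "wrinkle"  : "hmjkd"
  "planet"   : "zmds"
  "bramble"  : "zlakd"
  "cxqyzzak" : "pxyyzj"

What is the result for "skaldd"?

The transformation: delete the first 2 characters, then shift every letter 1 place backward in the alphabet (wrapping around).
For "skaldd", step one produces "aldd"; step two turns that into "zkcc".

zkcc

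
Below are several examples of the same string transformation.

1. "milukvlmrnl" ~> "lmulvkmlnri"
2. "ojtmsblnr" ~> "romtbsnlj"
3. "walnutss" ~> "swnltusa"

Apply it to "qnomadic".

iqmodacn

Looking at the pairs, the operation is to swap each adjacent pair of characters (1↔2, 3↔4, ...), then swap the first and last characters.
On "qnomadic": the first step gives "nqmodaci", and the second then gives "iqmodacn".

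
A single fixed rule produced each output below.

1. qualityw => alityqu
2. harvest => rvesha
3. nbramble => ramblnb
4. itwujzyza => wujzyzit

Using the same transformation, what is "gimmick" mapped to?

The transformation: delete the last character, then move the first 2 characters to the end (rotate left by 2).
"gimmick" → "mmicgi".

mmicgi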